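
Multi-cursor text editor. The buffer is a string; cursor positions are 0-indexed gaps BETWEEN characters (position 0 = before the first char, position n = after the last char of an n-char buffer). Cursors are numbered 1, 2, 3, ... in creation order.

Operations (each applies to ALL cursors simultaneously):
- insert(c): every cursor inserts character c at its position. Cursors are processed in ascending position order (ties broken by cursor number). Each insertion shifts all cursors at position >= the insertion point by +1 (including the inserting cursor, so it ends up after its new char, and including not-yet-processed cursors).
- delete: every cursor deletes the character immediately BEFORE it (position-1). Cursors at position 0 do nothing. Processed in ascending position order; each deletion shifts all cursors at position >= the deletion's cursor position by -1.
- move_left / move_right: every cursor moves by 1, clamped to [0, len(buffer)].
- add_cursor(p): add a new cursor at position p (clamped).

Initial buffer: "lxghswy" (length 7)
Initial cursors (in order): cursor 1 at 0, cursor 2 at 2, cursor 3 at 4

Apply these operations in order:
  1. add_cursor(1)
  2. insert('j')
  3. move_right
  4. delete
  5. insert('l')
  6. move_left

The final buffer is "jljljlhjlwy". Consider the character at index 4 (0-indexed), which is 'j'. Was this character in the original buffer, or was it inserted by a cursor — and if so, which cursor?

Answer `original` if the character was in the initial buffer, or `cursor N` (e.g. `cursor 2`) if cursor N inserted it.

After op 1 (add_cursor(1)): buffer="lxghswy" (len 7), cursors c1@0 c4@1 c2@2 c3@4, authorship .......
After op 2 (insert('j')): buffer="jljxjghjswy" (len 11), cursors c1@1 c4@3 c2@5 c3@8, authorship 1.4.2..3...
After op 3 (move_right): buffer="jljxjghjswy" (len 11), cursors c1@2 c4@4 c2@6 c3@9, authorship 1.4.2..3...
After op 4 (delete): buffer="jjjhjwy" (len 7), cursors c1@1 c4@2 c2@3 c3@5, authorship 142.3..
After op 5 (insert('l')): buffer="jljljlhjlwy" (len 11), cursors c1@2 c4@4 c2@6 c3@9, authorship 114422.33..
After op 6 (move_left): buffer="jljljlhjlwy" (len 11), cursors c1@1 c4@3 c2@5 c3@8, authorship 114422.33..
Authorship (.=original, N=cursor N): 1 1 4 4 2 2 . 3 3 . .
Index 4: author = 2

Answer: cursor 2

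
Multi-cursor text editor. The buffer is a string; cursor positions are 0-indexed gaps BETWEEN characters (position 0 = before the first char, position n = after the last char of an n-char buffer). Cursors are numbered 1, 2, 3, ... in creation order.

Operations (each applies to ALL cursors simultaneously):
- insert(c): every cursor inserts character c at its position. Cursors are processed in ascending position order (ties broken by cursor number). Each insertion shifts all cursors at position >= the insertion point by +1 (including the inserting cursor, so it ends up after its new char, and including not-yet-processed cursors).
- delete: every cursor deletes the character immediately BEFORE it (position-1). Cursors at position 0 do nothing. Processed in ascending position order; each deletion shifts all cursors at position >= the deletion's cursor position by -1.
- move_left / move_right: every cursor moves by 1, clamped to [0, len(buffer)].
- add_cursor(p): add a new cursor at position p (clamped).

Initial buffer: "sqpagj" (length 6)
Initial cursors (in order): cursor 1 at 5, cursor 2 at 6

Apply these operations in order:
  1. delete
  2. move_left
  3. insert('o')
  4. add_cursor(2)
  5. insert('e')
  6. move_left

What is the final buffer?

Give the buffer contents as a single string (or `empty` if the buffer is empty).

Answer: sqepooeea

Derivation:
After op 1 (delete): buffer="sqpa" (len 4), cursors c1@4 c2@4, authorship ....
After op 2 (move_left): buffer="sqpa" (len 4), cursors c1@3 c2@3, authorship ....
After op 3 (insert('o')): buffer="sqpooa" (len 6), cursors c1@5 c2@5, authorship ...12.
After op 4 (add_cursor(2)): buffer="sqpooa" (len 6), cursors c3@2 c1@5 c2@5, authorship ...12.
After op 5 (insert('e')): buffer="sqepooeea" (len 9), cursors c3@3 c1@8 c2@8, authorship ..3.1212.
After op 6 (move_left): buffer="sqepooeea" (len 9), cursors c3@2 c1@7 c2@7, authorship ..3.1212.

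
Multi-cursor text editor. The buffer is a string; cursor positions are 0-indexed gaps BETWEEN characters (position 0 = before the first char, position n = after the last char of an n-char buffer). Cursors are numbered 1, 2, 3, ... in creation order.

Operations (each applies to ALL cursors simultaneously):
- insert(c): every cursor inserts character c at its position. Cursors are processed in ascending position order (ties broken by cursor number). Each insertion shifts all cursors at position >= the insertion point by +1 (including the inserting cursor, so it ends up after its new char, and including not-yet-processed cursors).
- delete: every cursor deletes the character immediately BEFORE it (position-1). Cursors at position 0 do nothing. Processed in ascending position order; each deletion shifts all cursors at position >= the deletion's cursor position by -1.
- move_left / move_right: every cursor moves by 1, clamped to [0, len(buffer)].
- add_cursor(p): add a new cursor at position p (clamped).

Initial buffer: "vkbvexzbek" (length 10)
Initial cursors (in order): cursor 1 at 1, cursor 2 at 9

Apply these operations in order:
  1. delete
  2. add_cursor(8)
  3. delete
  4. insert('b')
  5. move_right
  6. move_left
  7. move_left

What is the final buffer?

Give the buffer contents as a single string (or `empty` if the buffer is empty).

After op 1 (delete): buffer="kbvexzbk" (len 8), cursors c1@0 c2@7, authorship ........
After op 2 (add_cursor(8)): buffer="kbvexzbk" (len 8), cursors c1@0 c2@7 c3@8, authorship ........
After op 3 (delete): buffer="kbvexz" (len 6), cursors c1@0 c2@6 c3@6, authorship ......
After op 4 (insert('b')): buffer="bkbvexzbb" (len 9), cursors c1@1 c2@9 c3@9, authorship 1......23
After op 5 (move_right): buffer="bkbvexzbb" (len 9), cursors c1@2 c2@9 c3@9, authorship 1......23
After op 6 (move_left): buffer="bkbvexzbb" (len 9), cursors c1@1 c2@8 c3@8, authorship 1......23
After op 7 (move_left): buffer="bkbvexzbb" (len 9), cursors c1@0 c2@7 c3@7, authorship 1......23

Answer: bkbvexzbb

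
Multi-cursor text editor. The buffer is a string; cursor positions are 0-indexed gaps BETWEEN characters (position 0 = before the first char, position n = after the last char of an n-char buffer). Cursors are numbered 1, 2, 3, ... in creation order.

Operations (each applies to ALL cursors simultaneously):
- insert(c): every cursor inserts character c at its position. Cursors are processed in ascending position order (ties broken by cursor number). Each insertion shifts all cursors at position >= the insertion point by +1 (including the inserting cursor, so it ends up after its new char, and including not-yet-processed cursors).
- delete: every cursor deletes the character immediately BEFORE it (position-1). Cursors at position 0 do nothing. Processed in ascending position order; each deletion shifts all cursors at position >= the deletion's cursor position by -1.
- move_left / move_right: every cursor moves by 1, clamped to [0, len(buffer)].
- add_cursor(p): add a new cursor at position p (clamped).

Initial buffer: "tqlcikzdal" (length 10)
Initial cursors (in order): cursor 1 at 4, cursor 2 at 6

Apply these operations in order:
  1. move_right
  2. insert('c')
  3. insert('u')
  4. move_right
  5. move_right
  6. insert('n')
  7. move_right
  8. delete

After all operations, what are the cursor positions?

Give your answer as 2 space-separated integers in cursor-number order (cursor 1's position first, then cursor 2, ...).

Answer: 10 14

Derivation:
After op 1 (move_right): buffer="tqlcikzdal" (len 10), cursors c1@5 c2@7, authorship ..........
After op 2 (insert('c')): buffer="tqlcickzcdal" (len 12), cursors c1@6 c2@9, authorship .....1..2...
After op 3 (insert('u')): buffer="tqlcicukzcudal" (len 14), cursors c1@7 c2@11, authorship .....11..22...
After op 4 (move_right): buffer="tqlcicukzcudal" (len 14), cursors c1@8 c2@12, authorship .....11..22...
After op 5 (move_right): buffer="tqlcicukzcudal" (len 14), cursors c1@9 c2@13, authorship .....11..22...
After op 6 (insert('n')): buffer="tqlcicukzncudanl" (len 16), cursors c1@10 c2@15, authorship .....11..122..2.
After op 7 (move_right): buffer="tqlcicukzncudanl" (len 16), cursors c1@11 c2@16, authorship .....11..122..2.
After op 8 (delete): buffer="tqlcicukznudan" (len 14), cursors c1@10 c2@14, authorship .....11..12..2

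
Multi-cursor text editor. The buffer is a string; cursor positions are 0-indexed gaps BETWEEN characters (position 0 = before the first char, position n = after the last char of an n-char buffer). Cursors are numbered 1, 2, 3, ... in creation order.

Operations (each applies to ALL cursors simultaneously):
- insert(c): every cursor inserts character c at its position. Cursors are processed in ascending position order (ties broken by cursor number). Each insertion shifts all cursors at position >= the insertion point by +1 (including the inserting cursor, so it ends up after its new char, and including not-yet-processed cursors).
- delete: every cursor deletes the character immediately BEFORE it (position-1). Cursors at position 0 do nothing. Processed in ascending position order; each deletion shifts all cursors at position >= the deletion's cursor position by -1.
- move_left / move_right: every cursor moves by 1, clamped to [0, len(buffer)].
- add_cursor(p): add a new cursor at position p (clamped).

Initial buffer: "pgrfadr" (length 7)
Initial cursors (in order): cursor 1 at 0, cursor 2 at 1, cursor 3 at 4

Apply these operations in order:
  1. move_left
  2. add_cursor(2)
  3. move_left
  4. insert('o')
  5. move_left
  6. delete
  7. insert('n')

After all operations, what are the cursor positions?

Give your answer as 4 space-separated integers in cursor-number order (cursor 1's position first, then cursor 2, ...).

After op 1 (move_left): buffer="pgrfadr" (len 7), cursors c1@0 c2@0 c3@3, authorship .......
After op 2 (add_cursor(2)): buffer="pgrfadr" (len 7), cursors c1@0 c2@0 c4@2 c3@3, authorship .......
After op 3 (move_left): buffer="pgrfadr" (len 7), cursors c1@0 c2@0 c4@1 c3@2, authorship .......
After op 4 (insert('o')): buffer="oopogorfadr" (len 11), cursors c1@2 c2@2 c4@4 c3@6, authorship 12.4.3.....
After op 5 (move_left): buffer="oopogorfadr" (len 11), cursors c1@1 c2@1 c4@3 c3@5, authorship 12.4.3.....
After op 6 (delete): buffer="ooorfadr" (len 8), cursors c1@0 c2@0 c4@1 c3@2, authorship 243.....
After op 7 (insert('n')): buffer="nnononorfadr" (len 12), cursors c1@2 c2@2 c4@4 c3@6, authorship 1224433.....

Answer: 2 2 6 4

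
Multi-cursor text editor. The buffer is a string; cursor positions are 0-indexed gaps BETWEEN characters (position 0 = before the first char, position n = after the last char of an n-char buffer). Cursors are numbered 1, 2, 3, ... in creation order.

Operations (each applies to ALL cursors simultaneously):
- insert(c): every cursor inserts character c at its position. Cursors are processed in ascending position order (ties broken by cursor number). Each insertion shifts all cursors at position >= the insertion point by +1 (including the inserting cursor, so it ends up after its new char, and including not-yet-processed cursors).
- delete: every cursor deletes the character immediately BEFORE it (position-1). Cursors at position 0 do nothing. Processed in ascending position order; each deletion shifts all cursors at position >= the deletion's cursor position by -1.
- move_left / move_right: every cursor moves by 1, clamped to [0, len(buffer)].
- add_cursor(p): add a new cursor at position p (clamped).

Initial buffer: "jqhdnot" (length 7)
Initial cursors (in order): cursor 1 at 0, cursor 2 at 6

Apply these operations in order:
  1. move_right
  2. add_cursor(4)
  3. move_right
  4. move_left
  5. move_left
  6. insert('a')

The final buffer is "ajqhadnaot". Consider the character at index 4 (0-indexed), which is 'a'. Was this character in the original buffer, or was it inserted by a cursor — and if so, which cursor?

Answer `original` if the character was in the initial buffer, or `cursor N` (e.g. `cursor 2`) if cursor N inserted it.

After op 1 (move_right): buffer="jqhdnot" (len 7), cursors c1@1 c2@7, authorship .......
After op 2 (add_cursor(4)): buffer="jqhdnot" (len 7), cursors c1@1 c3@4 c2@7, authorship .......
After op 3 (move_right): buffer="jqhdnot" (len 7), cursors c1@2 c3@5 c2@7, authorship .......
After op 4 (move_left): buffer="jqhdnot" (len 7), cursors c1@1 c3@4 c2@6, authorship .......
After op 5 (move_left): buffer="jqhdnot" (len 7), cursors c1@0 c3@3 c2@5, authorship .......
After op 6 (insert('a')): buffer="ajqhadnaot" (len 10), cursors c1@1 c3@5 c2@8, authorship 1...3..2..
Authorship (.=original, N=cursor N): 1 . . . 3 . . 2 . .
Index 4: author = 3

Answer: cursor 3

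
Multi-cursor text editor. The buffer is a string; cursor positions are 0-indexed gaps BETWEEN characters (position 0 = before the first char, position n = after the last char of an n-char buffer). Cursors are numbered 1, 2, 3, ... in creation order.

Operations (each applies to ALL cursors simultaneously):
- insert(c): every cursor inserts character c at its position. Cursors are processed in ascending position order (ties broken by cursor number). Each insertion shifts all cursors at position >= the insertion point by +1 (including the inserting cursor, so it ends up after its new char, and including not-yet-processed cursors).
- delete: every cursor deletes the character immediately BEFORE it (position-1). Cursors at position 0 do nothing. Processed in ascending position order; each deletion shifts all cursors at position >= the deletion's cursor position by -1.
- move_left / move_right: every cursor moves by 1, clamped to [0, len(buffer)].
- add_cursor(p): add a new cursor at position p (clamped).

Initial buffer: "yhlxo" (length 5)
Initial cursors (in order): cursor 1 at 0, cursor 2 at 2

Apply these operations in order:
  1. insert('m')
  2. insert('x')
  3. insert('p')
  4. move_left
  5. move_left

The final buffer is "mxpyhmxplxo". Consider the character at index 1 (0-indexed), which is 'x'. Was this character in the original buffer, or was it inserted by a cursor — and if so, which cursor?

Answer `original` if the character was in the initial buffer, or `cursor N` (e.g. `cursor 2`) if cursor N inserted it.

Answer: cursor 1

Derivation:
After op 1 (insert('m')): buffer="myhmlxo" (len 7), cursors c1@1 c2@4, authorship 1..2...
After op 2 (insert('x')): buffer="mxyhmxlxo" (len 9), cursors c1@2 c2@6, authorship 11..22...
After op 3 (insert('p')): buffer="mxpyhmxplxo" (len 11), cursors c1@3 c2@8, authorship 111..222...
After op 4 (move_left): buffer="mxpyhmxplxo" (len 11), cursors c1@2 c2@7, authorship 111..222...
After op 5 (move_left): buffer="mxpyhmxplxo" (len 11), cursors c1@1 c2@6, authorship 111..222...
Authorship (.=original, N=cursor N): 1 1 1 . . 2 2 2 . . .
Index 1: author = 1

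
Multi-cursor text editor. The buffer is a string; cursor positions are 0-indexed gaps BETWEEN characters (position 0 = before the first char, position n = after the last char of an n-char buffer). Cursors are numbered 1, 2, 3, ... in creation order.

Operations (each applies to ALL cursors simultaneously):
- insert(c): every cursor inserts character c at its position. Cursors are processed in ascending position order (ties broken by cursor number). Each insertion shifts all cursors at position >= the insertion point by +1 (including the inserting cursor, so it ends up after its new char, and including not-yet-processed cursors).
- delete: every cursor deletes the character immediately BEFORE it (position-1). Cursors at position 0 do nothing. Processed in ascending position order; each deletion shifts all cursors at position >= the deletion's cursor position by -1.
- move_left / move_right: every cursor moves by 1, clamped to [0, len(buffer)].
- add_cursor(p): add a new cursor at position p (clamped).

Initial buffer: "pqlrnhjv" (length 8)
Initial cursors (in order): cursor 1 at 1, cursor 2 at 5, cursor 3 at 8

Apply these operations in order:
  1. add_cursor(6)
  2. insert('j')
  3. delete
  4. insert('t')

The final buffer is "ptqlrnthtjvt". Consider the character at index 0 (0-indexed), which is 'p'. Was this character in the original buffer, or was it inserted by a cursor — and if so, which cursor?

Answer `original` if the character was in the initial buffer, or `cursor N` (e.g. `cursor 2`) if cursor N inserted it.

After op 1 (add_cursor(6)): buffer="pqlrnhjv" (len 8), cursors c1@1 c2@5 c4@6 c3@8, authorship ........
After op 2 (insert('j')): buffer="pjqlrnjhjjvj" (len 12), cursors c1@2 c2@7 c4@9 c3@12, authorship .1....2.4..3
After op 3 (delete): buffer="pqlrnhjv" (len 8), cursors c1@1 c2@5 c4@6 c3@8, authorship ........
After op 4 (insert('t')): buffer="ptqlrnthtjvt" (len 12), cursors c1@2 c2@7 c4@9 c3@12, authorship .1....2.4..3
Authorship (.=original, N=cursor N): . 1 . . . . 2 . 4 . . 3
Index 0: author = original

Answer: original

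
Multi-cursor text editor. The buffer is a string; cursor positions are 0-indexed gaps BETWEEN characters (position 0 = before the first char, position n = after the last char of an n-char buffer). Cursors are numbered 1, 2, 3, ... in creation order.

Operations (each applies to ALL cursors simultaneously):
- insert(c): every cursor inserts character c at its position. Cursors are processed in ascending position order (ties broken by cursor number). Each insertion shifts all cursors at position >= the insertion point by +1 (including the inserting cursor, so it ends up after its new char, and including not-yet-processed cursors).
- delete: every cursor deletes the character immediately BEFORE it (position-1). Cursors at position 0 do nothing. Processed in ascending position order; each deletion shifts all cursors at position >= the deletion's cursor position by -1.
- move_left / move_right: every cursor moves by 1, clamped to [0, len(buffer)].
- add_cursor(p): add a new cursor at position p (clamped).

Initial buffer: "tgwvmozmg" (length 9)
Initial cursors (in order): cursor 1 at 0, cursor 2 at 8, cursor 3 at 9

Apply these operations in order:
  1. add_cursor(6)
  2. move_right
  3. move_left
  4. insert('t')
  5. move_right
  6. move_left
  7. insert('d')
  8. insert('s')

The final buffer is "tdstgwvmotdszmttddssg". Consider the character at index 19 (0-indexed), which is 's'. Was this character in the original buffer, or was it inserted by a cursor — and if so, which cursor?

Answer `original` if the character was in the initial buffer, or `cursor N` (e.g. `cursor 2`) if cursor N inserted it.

After op 1 (add_cursor(6)): buffer="tgwvmozmg" (len 9), cursors c1@0 c4@6 c2@8 c3@9, authorship .........
After op 2 (move_right): buffer="tgwvmozmg" (len 9), cursors c1@1 c4@7 c2@9 c3@9, authorship .........
After op 3 (move_left): buffer="tgwvmozmg" (len 9), cursors c1@0 c4@6 c2@8 c3@8, authorship .........
After op 4 (insert('t')): buffer="ttgwvmotzmttg" (len 13), cursors c1@1 c4@8 c2@12 c3@12, authorship 1......4..23.
After op 5 (move_right): buffer="ttgwvmotzmttg" (len 13), cursors c1@2 c4@9 c2@13 c3@13, authorship 1......4..23.
After op 6 (move_left): buffer="ttgwvmotzmttg" (len 13), cursors c1@1 c4@8 c2@12 c3@12, authorship 1......4..23.
After op 7 (insert('d')): buffer="tdtgwvmotdzmttddg" (len 17), cursors c1@2 c4@10 c2@16 c3@16, authorship 11......44..2323.
After op 8 (insert('s')): buffer="tdstgwvmotdszmttddssg" (len 21), cursors c1@3 c4@12 c2@20 c3@20, authorship 111......444..232323.
Authorship (.=original, N=cursor N): 1 1 1 . . . . . . 4 4 4 . . 2 3 2 3 2 3 .
Index 19: author = 3

Answer: cursor 3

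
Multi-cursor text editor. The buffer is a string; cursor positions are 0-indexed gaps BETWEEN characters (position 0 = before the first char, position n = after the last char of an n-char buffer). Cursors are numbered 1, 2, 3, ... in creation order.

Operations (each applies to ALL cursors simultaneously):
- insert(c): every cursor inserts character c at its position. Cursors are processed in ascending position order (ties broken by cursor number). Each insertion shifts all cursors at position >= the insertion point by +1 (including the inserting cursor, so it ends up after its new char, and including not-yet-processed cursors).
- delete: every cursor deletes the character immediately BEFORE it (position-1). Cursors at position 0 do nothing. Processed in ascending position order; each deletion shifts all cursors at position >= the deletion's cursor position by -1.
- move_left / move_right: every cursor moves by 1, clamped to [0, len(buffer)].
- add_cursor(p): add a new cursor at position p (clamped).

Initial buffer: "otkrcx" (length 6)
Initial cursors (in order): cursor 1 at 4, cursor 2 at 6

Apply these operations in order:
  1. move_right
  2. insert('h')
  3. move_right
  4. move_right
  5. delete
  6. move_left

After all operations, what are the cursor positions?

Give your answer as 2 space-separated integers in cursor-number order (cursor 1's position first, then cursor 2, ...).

After op 1 (move_right): buffer="otkrcx" (len 6), cursors c1@5 c2@6, authorship ......
After op 2 (insert('h')): buffer="otkrchxh" (len 8), cursors c1@6 c2@8, authorship .....1.2
After op 3 (move_right): buffer="otkrchxh" (len 8), cursors c1@7 c2@8, authorship .....1.2
After op 4 (move_right): buffer="otkrchxh" (len 8), cursors c1@8 c2@8, authorship .....1.2
After op 5 (delete): buffer="otkrch" (len 6), cursors c1@6 c2@6, authorship .....1
After op 6 (move_left): buffer="otkrch" (len 6), cursors c1@5 c2@5, authorship .....1

Answer: 5 5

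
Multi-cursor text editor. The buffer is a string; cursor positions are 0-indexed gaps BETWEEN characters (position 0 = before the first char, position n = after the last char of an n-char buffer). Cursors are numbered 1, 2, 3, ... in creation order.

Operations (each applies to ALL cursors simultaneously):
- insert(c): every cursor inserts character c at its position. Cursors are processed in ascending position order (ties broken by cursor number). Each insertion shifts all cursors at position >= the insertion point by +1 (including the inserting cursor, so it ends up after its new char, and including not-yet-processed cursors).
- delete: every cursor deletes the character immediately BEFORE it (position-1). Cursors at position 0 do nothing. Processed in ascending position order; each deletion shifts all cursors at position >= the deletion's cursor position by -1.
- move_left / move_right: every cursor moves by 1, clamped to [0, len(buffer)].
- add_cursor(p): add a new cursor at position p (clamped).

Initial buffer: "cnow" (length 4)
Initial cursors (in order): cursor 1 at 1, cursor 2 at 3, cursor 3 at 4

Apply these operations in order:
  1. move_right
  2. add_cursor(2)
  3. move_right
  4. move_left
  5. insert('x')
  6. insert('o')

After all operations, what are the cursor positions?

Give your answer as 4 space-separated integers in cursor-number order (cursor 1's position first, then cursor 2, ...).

Answer: 6 11 11 6

Derivation:
After op 1 (move_right): buffer="cnow" (len 4), cursors c1@2 c2@4 c3@4, authorship ....
After op 2 (add_cursor(2)): buffer="cnow" (len 4), cursors c1@2 c4@2 c2@4 c3@4, authorship ....
After op 3 (move_right): buffer="cnow" (len 4), cursors c1@3 c4@3 c2@4 c3@4, authorship ....
After op 4 (move_left): buffer="cnow" (len 4), cursors c1@2 c4@2 c2@3 c3@3, authorship ....
After op 5 (insert('x')): buffer="cnxxoxxw" (len 8), cursors c1@4 c4@4 c2@7 c3@7, authorship ..14.23.
After op 6 (insert('o')): buffer="cnxxoooxxoow" (len 12), cursors c1@6 c4@6 c2@11 c3@11, authorship ..1414.2323.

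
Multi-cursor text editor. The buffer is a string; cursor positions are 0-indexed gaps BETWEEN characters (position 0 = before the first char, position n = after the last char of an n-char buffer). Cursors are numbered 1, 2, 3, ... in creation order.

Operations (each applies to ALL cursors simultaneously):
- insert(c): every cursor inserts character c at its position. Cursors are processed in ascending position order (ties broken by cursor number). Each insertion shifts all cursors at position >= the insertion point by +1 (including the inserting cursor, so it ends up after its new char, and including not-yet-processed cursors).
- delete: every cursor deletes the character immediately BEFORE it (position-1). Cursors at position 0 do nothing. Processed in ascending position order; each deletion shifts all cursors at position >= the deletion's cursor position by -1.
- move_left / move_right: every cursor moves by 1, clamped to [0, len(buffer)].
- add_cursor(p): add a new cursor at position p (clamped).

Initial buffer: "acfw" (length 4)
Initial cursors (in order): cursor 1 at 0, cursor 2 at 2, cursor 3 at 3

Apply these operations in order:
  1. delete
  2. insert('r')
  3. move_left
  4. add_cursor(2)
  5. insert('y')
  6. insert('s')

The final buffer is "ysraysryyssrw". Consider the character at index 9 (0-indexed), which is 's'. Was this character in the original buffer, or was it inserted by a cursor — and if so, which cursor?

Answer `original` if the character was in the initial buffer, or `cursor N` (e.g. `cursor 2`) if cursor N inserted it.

Answer: cursor 2

Derivation:
After op 1 (delete): buffer="aw" (len 2), cursors c1@0 c2@1 c3@1, authorship ..
After op 2 (insert('r')): buffer="rarrw" (len 5), cursors c1@1 c2@4 c3@4, authorship 1.23.
After op 3 (move_left): buffer="rarrw" (len 5), cursors c1@0 c2@3 c3@3, authorship 1.23.
After op 4 (add_cursor(2)): buffer="rarrw" (len 5), cursors c1@0 c4@2 c2@3 c3@3, authorship 1.23.
After op 5 (insert('y')): buffer="yrayryyrw" (len 9), cursors c1@1 c4@4 c2@7 c3@7, authorship 11.42233.
After op 6 (insert('s')): buffer="ysraysryyssrw" (len 13), cursors c1@2 c4@6 c2@11 c3@11, authorship 111.44223233.
Authorship (.=original, N=cursor N): 1 1 1 . 4 4 2 2 3 2 3 3 .
Index 9: author = 2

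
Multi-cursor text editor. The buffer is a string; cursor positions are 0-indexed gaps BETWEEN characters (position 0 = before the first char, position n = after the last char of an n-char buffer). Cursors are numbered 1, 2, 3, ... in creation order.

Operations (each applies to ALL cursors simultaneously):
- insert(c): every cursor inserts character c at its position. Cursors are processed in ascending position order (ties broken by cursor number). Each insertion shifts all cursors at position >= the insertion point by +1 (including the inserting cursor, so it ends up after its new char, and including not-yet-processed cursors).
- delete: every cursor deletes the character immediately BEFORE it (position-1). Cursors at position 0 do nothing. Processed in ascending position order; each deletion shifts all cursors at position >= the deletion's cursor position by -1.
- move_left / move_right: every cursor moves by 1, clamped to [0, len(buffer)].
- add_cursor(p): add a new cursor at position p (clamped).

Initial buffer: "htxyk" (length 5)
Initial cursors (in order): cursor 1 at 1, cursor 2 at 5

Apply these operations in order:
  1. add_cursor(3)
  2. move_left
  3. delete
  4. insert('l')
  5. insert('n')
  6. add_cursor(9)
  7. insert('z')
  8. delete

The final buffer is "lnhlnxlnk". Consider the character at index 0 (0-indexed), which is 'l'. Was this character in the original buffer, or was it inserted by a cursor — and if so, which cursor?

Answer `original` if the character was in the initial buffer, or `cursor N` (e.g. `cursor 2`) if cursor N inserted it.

After op 1 (add_cursor(3)): buffer="htxyk" (len 5), cursors c1@1 c3@3 c2@5, authorship .....
After op 2 (move_left): buffer="htxyk" (len 5), cursors c1@0 c3@2 c2@4, authorship .....
After op 3 (delete): buffer="hxk" (len 3), cursors c1@0 c3@1 c2@2, authorship ...
After op 4 (insert('l')): buffer="lhlxlk" (len 6), cursors c1@1 c3@3 c2@5, authorship 1.3.2.
After op 5 (insert('n')): buffer="lnhlnxlnk" (len 9), cursors c1@2 c3@5 c2@8, authorship 11.33.22.
After op 6 (add_cursor(9)): buffer="lnhlnxlnk" (len 9), cursors c1@2 c3@5 c2@8 c4@9, authorship 11.33.22.
After op 7 (insert('z')): buffer="lnzhlnzxlnzkz" (len 13), cursors c1@3 c3@7 c2@11 c4@13, authorship 111.333.222.4
After op 8 (delete): buffer="lnhlnxlnk" (len 9), cursors c1@2 c3@5 c2@8 c4@9, authorship 11.33.22.
Authorship (.=original, N=cursor N): 1 1 . 3 3 . 2 2 .
Index 0: author = 1

Answer: cursor 1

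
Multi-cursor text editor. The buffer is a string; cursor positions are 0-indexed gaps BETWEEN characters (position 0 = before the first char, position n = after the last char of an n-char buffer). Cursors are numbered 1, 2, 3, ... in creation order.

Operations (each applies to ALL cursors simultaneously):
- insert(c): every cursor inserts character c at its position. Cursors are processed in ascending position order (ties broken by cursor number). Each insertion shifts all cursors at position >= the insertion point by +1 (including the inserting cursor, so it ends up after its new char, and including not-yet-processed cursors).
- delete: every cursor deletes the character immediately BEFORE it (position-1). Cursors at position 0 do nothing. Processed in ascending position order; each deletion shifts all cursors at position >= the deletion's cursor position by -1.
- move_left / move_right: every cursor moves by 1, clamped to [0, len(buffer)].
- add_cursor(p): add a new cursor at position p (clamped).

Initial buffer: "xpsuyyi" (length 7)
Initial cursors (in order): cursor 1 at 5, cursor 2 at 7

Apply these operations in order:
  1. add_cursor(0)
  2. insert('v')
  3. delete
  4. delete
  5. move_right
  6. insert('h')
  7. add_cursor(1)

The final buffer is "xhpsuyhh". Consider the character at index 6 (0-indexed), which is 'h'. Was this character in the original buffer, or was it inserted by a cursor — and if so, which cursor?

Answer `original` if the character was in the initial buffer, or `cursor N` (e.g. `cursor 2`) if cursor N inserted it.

Answer: cursor 1

Derivation:
After op 1 (add_cursor(0)): buffer="xpsuyyi" (len 7), cursors c3@0 c1@5 c2@7, authorship .......
After op 2 (insert('v')): buffer="vxpsuyvyiv" (len 10), cursors c3@1 c1@7 c2@10, authorship 3.....1..2
After op 3 (delete): buffer="xpsuyyi" (len 7), cursors c3@0 c1@5 c2@7, authorship .......
After op 4 (delete): buffer="xpsuy" (len 5), cursors c3@0 c1@4 c2@5, authorship .....
After op 5 (move_right): buffer="xpsuy" (len 5), cursors c3@1 c1@5 c2@5, authorship .....
After op 6 (insert('h')): buffer="xhpsuyhh" (len 8), cursors c3@2 c1@8 c2@8, authorship .3....12
After op 7 (add_cursor(1)): buffer="xhpsuyhh" (len 8), cursors c4@1 c3@2 c1@8 c2@8, authorship .3....12
Authorship (.=original, N=cursor N): . 3 . . . . 1 2
Index 6: author = 1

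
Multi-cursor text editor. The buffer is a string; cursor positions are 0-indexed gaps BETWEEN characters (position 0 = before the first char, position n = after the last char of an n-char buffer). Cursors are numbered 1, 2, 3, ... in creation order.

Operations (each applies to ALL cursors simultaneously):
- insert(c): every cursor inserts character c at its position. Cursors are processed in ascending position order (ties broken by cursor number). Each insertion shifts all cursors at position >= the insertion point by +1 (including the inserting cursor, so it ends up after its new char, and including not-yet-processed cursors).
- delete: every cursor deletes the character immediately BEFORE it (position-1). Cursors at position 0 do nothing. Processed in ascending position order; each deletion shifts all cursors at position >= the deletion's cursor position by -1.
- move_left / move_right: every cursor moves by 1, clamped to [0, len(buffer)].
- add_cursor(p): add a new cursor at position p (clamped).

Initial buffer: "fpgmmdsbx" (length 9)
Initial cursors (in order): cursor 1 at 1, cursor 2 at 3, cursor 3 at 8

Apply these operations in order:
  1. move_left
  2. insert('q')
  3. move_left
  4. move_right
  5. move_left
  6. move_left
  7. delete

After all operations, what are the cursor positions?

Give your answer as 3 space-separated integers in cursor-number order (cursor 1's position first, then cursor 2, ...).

After op 1 (move_left): buffer="fpgmmdsbx" (len 9), cursors c1@0 c2@2 c3@7, authorship .........
After op 2 (insert('q')): buffer="qfpqgmmdsqbx" (len 12), cursors c1@1 c2@4 c3@10, authorship 1..2.....3..
After op 3 (move_left): buffer="qfpqgmmdsqbx" (len 12), cursors c1@0 c2@3 c3@9, authorship 1..2.....3..
After op 4 (move_right): buffer="qfpqgmmdsqbx" (len 12), cursors c1@1 c2@4 c3@10, authorship 1..2.....3..
After op 5 (move_left): buffer="qfpqgmmdsqbx" (len 12), cursors c1@0 c2@3 c3@9, authorship 1..2.....3..
After op 6 (move_left): buffer="qfpqgmmdsqbx" (len 12), cursors c1@0 c2@2 c3@8, authorship 1..2.....3..
After op 7 (delete): buffer="qpqgmmsqbx" (len 10), cursors c1@0 c2@1 c3@6, authorship 1.2....3..

Answer: 0 1 6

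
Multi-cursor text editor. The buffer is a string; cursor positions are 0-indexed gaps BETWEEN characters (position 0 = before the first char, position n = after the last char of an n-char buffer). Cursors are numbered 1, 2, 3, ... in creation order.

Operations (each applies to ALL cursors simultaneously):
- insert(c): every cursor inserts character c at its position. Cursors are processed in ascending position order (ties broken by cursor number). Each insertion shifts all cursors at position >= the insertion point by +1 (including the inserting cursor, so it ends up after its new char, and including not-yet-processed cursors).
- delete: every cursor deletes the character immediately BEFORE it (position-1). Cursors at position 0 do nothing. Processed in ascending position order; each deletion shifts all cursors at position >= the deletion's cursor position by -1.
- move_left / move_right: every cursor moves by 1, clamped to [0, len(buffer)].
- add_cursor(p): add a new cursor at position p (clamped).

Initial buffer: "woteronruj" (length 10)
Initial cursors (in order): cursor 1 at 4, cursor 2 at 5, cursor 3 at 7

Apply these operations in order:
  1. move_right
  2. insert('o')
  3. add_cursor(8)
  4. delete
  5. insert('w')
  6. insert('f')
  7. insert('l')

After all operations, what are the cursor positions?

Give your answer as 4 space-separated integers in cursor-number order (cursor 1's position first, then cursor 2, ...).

After op 1 (move_right): buffer="woteronruj" (len 10), cursors c1@5 c2@6 c3@8, authorship ..........
After op 2 (insert('o')): buffer="woterooonrouj" (len 13), cursors c1@6 c2@8 c3@11, authorship .....1.2..3..
After op 3 (add_cursor(8)): buffer="woterooonrouj" (len 13), cursors c1@6 c2@8 c4@8 c3@11, authorship .....1.2..3..
After op 4 (delete): buffer="woternruj" (len 9), cursors c1@5 c2@5 c4@5 c3@7, authorship .........
After op 5 (insert('w')): buffer="woterwwwnrwuj" (len 13), cursors c1@8 c2@8 c4@8 c3@11, authorship .....124..3..
After op 6 (insert('f')): buffer="woterwwwfffnrwfuj" (len 17), cursors c1@11 c2@11 c4@11 c3@15, authorship .....124124..33..
After op 7 (insert('l')): buffer="woterwwwffflllnrwfluj" (len 21), cursors c1@14 c2@14 c4@14 c3@19, authorship .....124124124..333..

Answer: 14 14 19 14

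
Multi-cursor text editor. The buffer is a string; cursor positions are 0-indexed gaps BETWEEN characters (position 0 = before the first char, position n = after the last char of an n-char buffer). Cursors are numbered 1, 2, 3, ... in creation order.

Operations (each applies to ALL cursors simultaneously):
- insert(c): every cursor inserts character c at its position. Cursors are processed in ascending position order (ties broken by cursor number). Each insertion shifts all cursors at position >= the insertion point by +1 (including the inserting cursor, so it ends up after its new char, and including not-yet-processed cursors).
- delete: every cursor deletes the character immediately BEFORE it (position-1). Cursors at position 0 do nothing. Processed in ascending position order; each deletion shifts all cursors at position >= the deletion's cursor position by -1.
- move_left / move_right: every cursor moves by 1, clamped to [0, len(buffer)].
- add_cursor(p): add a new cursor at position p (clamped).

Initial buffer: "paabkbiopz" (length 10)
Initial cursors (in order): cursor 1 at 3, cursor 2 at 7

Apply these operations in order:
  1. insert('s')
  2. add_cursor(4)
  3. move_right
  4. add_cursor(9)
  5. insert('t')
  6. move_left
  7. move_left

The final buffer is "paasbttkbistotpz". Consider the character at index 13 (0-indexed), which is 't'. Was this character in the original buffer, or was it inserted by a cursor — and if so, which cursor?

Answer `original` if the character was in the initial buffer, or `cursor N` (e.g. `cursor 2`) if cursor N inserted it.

After op 1 (insert('s')): buffer="paasbkbisopz" (len 12), cursors c1@4 c2@9, authorship ...1....2...
After op 2 (add_cursor(4)): buffer="paasbkbisopz" (len 12), cursors c1@4 c3@4 c2@9, authorship ...1....2...
After op 3 (move_right): buffer="paasbkbisopz" (len 12), cursors c1@5 c3@5 c2@10, authorship ...1....2...
After op 4 (add_cursor(9)): buffer="paasbkbisopz" (len 12), cursors c1@5 c3@5 c4@9 c2@10, authorship ...1....2...
After op 5 (insert('t')): buffer="paasbttkbistotpz" (len 16), cursors c1@7 c3@7 c4@12 c2@14, authorship ...1.13...24.2..
After op 6 (move_left): buffer="paasbttkbistotpz" (len 16), cursors c1@6 c3@6 c4@11 c2@13, authorship ...1.13...24.2..
After op 7 (move_left): buffer="paasbttkbistotpz" (len 16), cursors c1@5 c3@5 c4@10 c2@12, authorship ...1.13...24.2..
Authorship (.=original, N=cursor N): . . . 1 . 1 3 . . . 2 4 . 2 . .
Index 13: author = 2

Answer: cursor 2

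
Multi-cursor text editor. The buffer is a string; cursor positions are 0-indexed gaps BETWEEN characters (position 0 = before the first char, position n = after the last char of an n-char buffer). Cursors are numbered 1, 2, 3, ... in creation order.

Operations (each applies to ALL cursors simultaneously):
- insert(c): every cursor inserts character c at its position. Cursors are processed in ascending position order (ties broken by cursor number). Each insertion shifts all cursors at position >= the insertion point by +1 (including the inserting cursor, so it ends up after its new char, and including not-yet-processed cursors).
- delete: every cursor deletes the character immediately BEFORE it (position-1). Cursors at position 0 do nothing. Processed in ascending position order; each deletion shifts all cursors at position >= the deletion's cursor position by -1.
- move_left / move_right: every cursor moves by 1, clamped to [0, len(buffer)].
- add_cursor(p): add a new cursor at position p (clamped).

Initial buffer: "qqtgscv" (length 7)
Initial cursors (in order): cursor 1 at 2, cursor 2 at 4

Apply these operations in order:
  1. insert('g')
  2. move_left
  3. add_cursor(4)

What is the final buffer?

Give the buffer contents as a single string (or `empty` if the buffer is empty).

Answer: qqgtggscv

Derivation:
After op 1 (insert('g')): buffer="qqgtggscv" (len 9), cursors c1@3 c2@6, authorship ..1..2...
After op 2 (move_left): buffer="qqgtggscv" (len 9), cursors c1@2 c2@5, authorship ..1..2...
After op 3 (add_cursor(4)): buffer="qqgtggscv" (len 9), cursors c1@2 c3@4 c2@5, authorship ..1..2...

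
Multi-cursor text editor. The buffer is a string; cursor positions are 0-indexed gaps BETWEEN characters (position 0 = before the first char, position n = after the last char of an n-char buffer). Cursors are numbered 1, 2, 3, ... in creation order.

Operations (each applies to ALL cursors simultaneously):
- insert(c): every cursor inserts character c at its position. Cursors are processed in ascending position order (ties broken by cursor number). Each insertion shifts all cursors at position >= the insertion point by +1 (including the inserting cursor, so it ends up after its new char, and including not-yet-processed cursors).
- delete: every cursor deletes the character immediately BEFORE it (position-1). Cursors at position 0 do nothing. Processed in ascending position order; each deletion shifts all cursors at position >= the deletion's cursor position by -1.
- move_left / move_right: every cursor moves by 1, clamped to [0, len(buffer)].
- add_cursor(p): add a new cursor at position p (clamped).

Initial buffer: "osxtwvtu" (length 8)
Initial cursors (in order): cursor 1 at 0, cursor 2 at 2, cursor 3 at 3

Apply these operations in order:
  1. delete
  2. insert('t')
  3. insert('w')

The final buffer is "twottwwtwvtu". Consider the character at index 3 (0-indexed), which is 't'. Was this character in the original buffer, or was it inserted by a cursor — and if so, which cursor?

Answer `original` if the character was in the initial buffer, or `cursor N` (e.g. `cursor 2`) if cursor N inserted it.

Answer: cursor 2

Derivation:
After op 1 (delete): buffer="otwvtu" (len 6), cursors c1@0 c2@1 c3@1, authorship ......
After op 2 (insert('t')): buffer="totttwvtu" (len 9), cursors c1@1 c2@4 c3@4, authorship 1.23.....
After op 3 (insert('w')): buffer="twottwwtwvtu" (len 12), cursors c1@2 c2@7 c3@7, authorship 11.2323.....
Authorship (.=original, N=cursor N): 1 1 . 2 3 2 3 . . . . .
Index 3: author = 2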